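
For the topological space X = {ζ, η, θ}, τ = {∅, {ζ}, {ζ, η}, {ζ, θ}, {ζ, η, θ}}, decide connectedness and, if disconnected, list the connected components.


(X, τ) is connected.

Find clopen sets (U ∈ τ with X ∖ U ∈ τ):
  U = ∅, X ∖ U = {ζ, η, θ} — both open, so U is clopen.
  U = {ζ, η, θ}, X ∖ U = ∅ — both open, so U is clopen.
Only trivial clopens (∅ and X) exist, so (X, τ) is connected.
Compute connected components by grouping points that agree on all clopens:
  component: {ζ, η, θ}


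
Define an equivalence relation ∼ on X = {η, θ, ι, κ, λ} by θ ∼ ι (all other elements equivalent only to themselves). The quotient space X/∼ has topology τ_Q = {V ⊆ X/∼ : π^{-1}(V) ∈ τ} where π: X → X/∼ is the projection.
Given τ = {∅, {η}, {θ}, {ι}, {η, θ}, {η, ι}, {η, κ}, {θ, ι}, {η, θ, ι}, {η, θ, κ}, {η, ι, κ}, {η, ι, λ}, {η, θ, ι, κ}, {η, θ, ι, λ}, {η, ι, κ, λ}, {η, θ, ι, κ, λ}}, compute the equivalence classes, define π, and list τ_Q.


X/∼ = {[η], [θ=ι], [κ], [λ]}; |τ_Q| = 8.

Equivalence classes: [η], [θ=ι], [κ], [λ].
Quotient map π: X → X/∼ sends η ↦ [η], θ ↦ [θ=ι], ι ↦ [θ=ι], κ ↦ [κ], λ ↦ [λ].
For each subset V ⊆ X/∼, compute π^{-1}(V) ⊆ X and check whether π^{-1}(V) ∈ τ. V is open in τ_Q iff π^{-1}(V) ∈ τ.
  V = {}: π^{-1}(V) = ∅ ∈ τ ✓.
  V = {[η]}: π^{-1}(V) = {η} ∈ τ ✓.
  V = {[θ=ι]}: π^{-1}(V) = {θ, ι} ∈ τ ✓.
  V = {[η], [θ=ι]}: π^{-1}(V) = {η, θ, ι} ∈ τ ✓.
  V = {[κ]}: π^{-1}(V) = {κ} ∉ τ ✗.
  V = {[η], [κ]}: π^{-1}(V) = {η, κ} ∈ τ ✓.
  V = {[θ=ι], [κ]}: π^{-1}(V) = {θ, ι, κ} ∉ τ ✗.
  V = {[η], [θ=ι], [κ]}: π^{-1}(V) = {η, θ, ι, κ} ∈ τ ✓.
  V = {[λ]}: π^{-1}(V) = {λ} ∉ τ ✗.
  V = {[η], [λ]}: π^{-1}(V) = {η, λ} ∉ τ ✗.
  V = {[θ=ι], [λ]}: π^{-1}(V) = {θ, ι, λ} ∉ τ ✗.
  V = {[η], [θ=ι], [λ]}: π^{-1}(V) = {η, θ, ι, λ} ∈ τ ✓.
  V = {[κ], [λ]}: π^{-1}(V) = {κ, λ} ∉ τ ✗.
  V = {[η], [κ], [λ]}: π^{-1}(V) = {η, κ, λ} ∉ τ ✗.
  V = {[θ=ι], [κ], [λ]}: π^{-1}(V) = {θ, ι, κ, λ} ∉ τ ✗.
  V = {[η], [θ=ι], [κ], [λ]}: π^{-1}(V) = {η, θ, ι, κ, λ} ∈ τ ✓.
Open sets in the quotient: τ_Q = {{}, {[η]}, {[θ=ι]}, {[η], [θ=ι]}, {[η], [κ]}, {[η], [θ=ι], [κ]}, {[η], [θ=ι], [λ]}, {[η], [θ=ι], [κ], [λ]}} (8 elements).


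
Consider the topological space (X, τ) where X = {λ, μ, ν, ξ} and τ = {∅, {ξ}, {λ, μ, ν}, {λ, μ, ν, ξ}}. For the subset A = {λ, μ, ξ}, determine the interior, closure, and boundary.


int(A) = {ξ}, cl(A) = {λ, μ, ν, ξ}, ∂A = {λ, μ, ν}.

Closed sets in (X, τ) are complements of opens:
  closed(X, τ) = {∅, {ξ}, {λ, μ, ν}, {λ, μ, ν, ξ}}.
int(A) = ⋃ {U ∈ τ : U ⊆ A}. Opens contained in A: ∅, {ξ}.
Taking the union of these: int(A) = {ξ}.
cl(A) = ⋂ {C closed : A ⊆ C}. Closed sets containing A: {λ, μ, ν, ξ}.
Intersecting these: cl(A) = {λ, μ, ν, ξ}.
∂A = cl(A) ∖ int(A) = {λ, μ, ν, ξ} ∖ {ξ} = {λ, μ, ν}.


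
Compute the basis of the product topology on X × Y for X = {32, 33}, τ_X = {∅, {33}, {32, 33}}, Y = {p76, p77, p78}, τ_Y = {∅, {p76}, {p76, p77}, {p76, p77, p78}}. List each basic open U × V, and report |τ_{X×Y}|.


Basis B = {∅ × ∅, {33} × {p76}, {32, 33} × {p76}, {33} × {p76, p77}, {33} × {p76, p77, p78}, {32, 33} × {p76, p77}, {32, 33} × {p76, p77, p78}}; |τ_{X×Y}| = 10.

Enumerate products U × V with U ∈ τ_X, V ∈ τ_Y (deduplicated):
  ∅ × ∅ = {} (∅)
  {33} × {p76} = {(33,p76)}
  {32, 33} × {p76} = {(32,p76), (33,p76)}
  {33} × {p76, p77} = {(33,p76), (33,p77)}
  {33} × {p76, p77, p78} = {(33,p76), (33,p77), (33,p78)}
  {32, 33} × {p76, p77} = {(32,p76), (32,p77), (33,p76), (33,p77)}
  {32, 33} × {p76, p77, p78} = {(32,p76), (32,p77), (32,p78), (33,p76), (33,p77), (33,p78)}
These 7 distinct sets form the basis B.
Close under arbitrary unions to get τ_{X×Y}; counting gives |τ_{X×Y}| = 10.


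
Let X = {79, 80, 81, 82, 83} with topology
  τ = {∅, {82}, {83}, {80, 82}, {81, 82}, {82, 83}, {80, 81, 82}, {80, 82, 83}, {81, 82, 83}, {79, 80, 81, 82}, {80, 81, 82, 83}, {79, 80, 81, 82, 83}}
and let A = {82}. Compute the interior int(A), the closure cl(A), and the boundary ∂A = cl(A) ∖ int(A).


int(A) = {82}, cl(A) = {79, 80, 81, 82}, ∂A = {79, 80, 81}.

Closed sets in (X, τ) are complements of opens:
  closed(X, τ) = {∅, {79}, {83}, {79, 80}, {79, 81}, {79, 83}, {79, 80, 81}, {79, 80, 83}, {79, 81, 83}, {79, 80, 81, 82}, {79, 80, 81, 83}, {79, 80, 81, 82, 83}}.
int(A) = ⋃ {U ∈ τ : U ⊆ A}. Opens contained in A: ∅, {82}.
Taking the union of these: int(A) = {82}.
cl(A) = ⋂ {C closed : A ⊆ C}. Closed sets containing A: {79, 80, 81, 82}, {79, 80, 81, 82, 83}.
Intersecting these: cl(A) = {79, 80, 81, 82}.
∂A = cl(A) ∖ int(A) = {79, 80, 81, 82} ∖ {82} = {79, 80, 81}.


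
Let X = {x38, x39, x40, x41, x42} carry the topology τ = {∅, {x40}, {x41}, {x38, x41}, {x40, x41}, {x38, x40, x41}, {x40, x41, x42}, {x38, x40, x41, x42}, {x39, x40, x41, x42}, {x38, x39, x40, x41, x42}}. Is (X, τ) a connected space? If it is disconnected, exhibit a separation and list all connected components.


(X, τ) is connected.

Find clopen sets (U ∈ τ with X ∖ U ∈ τ):
  U = ∅, X ∖ U = {x38, x39, x40, x41, x42} — both open, so U is clopen.
  U = {x38, x39, x40, x41, x42}, X ∖ U = ∅ — both open, so U is clopen.
Only trivial clopens (∅ and X) exist, so (X, τ) is connected.
Compute connected components by grouping points that agree on all clopens:
  component: {x38, x39, x40, x41, x42}


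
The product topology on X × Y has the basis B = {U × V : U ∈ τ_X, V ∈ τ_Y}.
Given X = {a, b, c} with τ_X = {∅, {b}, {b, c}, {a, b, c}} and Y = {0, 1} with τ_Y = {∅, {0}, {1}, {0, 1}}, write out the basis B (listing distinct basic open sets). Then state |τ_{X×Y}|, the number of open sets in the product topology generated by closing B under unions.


Basis B = {∅ × ∅, {b} × {0}, {b} × {1}, {b} × {0, 1}, {b, c} × {0}, {b, c} × {1}, {a, b, c} × {0}, {a, b, c} × {1}, {b, c} × {0, 1}, {a, b, c} × {0, 1}}; |τ_{X×Y}| = 16.

Enumerate products U × V with U ∈ τ_X, V ∈ τ_Y (deduplicated):
  ∅ × ∅ = {} (∅)
  {b} × {0} = {(b,0)}
  {b} × {1} = {(b,1)}
  {b} × {0, 1} = {(b,0), (b,1)}
  {b, c} × {0} = {(b,0), (c,0)}
  {b, c} × {1} = {(b,1), (c,1)}
  {a, b, c} × {0} = {(a,0), (b,0), (c,0)}
  {a, b, c} × {1} = {(a,1), (b,1), (c,1)}
  {b, c} × {0, 1} = {(b,0), (b,1), (c,0), (c,1)}
  {a, b, c} × {0, 1} = {(a,0), (a,1), (b,0), (b,1), (c,0), (c,1)}
These 10 distinct sets form the basis B.
Close under arbitrary unions to get τ_{X×Y}; counting gives |τ_{X×Y}| = 16.


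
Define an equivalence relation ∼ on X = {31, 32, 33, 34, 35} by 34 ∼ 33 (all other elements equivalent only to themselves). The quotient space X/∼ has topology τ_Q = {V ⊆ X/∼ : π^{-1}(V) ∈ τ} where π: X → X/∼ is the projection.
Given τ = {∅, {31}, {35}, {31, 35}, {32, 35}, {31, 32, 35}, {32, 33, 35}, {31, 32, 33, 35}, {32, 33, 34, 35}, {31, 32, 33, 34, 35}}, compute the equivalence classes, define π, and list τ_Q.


X/∼ = {[31], [32], [33=34], [35]}; |τ_Q| = 8.

Equivalence classes: [31], [32], [33=34], [35].
Quotient map π: X → X/∼ sends 31 ↦ [31], 32 ↦ [32], 33 ↦ [33=34], 34 ↦ [33=34], 35 ↦ [35].
For each subset V ⊆ X/∼, compute π^{-1}(V) ⊆ X and check whether π^{-1}(V) ∈ τ. V is open in τ_Q iff π^{-1}(V) ∈ τ.
  V = {}: π^{-1}(V) = ∅ ∈ τ ✓.
  V = {[31]}: π^{-1}(V) = {31} ∈ τ ✓.
  V = {[32]}: π^{-1}(V) = {32} ∉ τ ✗.
  V = {[31], [32]}: π^{-1}(V) = {31, 32} ∉ τ ✗.
  V = {[33=34]}: π^{-1}(V) = {33, 34} ∉ τ ✗.
  V = {[31], [33=34]}: π^{-1}(V) = {31, 33, 34} ∉ τ ✗.
  V = {[32], [33=34]}: π^{-1}(V) = {32, 33, 34} ∉ τ ✗.
  V = {[31], [32], [33=34]}: π^{-1}(V) = {31, 32, 33, 34} ∉ τ ✗.
  V = {[35]}: π^{-1}(V) = {35} ∈ τ ✓.
  V = {[31], [35]}: π^{-1}(V) = {31, 35} ∈ τ ✓.
  V = {[32], [35]}: π^{-1}(V) = {32, 35} ∈ τ ✓.
  V = {[31], [32], [35]}: π^{-1}(V) = {31, 32, 35} ∈ τ ✓.
  V = {[33=34], [35]}: π^{-1}(V) = {33, 34, 35} ∉ τ ✗.
  V = {[31], [33=34], [35]}: π^{-1}(V) = {31, 33, 34, 35} ∉ τ ✗.
  V = {[32], [33=34], [35]}: π^{-1}(V) = {32, 33, 34, 35} ∈ τ ✓.
  V = {[31], [32], [33=34], [35]}: π^{-1}(V) = {31, 32, 33, 34, 35} ∈ τ ✓.
Open sets in the quotient: τ_Q = {{}, {[31]}, {[35]}, {[31], [35]}, {[32], [35]}, {[31], [32], [35]}, {[32], [33=34], [35]}, {[31], [32], [33=34], [35]}} (8 elements).


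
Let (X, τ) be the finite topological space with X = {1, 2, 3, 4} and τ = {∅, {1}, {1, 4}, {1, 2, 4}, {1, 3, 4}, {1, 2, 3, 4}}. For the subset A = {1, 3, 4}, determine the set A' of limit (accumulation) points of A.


A' = {2, 3, 4}

For each x ∈ X, list the open sets U ∈ τ with x ∈ U, then check whether U ∩ (A ∖ {x}) ≠ ∅ for every such U.
  x = 1: open {1} ∋ x has {1} ∩ (A ∖ {1}) = ∅, so x is NOT a limit point.
  x = 2: opens ∋ x are {1, 2, 4}, {1, 2, 3, 4}; each meets A ∖ {2}, so x IS a limit point.
  x = 3: opens ∋ x are {1, 3, 4}, {1, 2, 3, 4}; each meets A ∖ {3}, so x IS a limit point.
  x = 4: opens ∋ x are {1, 4}, {1, 2, 4}, {1, 3, 4}, {1, 2, 3, 4}; each meets A ∖ {4}, so x IS a limit point.
Collecting: A' = {2, 3, 4}.


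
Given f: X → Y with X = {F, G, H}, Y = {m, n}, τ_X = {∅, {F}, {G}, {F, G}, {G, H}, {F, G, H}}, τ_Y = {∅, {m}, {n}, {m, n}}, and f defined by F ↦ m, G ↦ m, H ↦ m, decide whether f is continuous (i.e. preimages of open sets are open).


f IS continuous.

Compute f^{-1}(U) for each U ∈ τ_Y:
  U = ∅: f^{-1}(U) = ∅ ∈ τ_X ✓.
  U = {m}: f^{-1}(U) = {F, G, H} ∈ τ_X ✓.
  U = {n}: f^{-1}(U) = ∅ ∈ τ_X ✓.
  U = {m, n}: f^{-1}(U) = {F, G, H} ∈ τ_X ✓.
Every preimage lies in τ_X, so f IS continuous.


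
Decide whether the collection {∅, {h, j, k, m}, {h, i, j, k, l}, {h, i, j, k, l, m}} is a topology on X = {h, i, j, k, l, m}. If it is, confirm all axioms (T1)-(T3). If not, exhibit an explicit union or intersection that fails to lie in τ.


τ is NOT a topology on X.

Axiom (T1): ∅ ∈ τ? Yes; X ∈ τ? Yes.
Axiom (T2/T3): check pairwise unions and intersections of members of τ.
Counterexample for (T3): {h, j, k, m} ∩ {h, i, j, k, l} = {h, j, k} ∉ τ. Therefore τ is NOT a topology.


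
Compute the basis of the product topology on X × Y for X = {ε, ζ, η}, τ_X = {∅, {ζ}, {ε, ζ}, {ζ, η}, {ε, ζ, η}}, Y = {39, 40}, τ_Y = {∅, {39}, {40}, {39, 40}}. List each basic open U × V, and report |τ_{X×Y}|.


Basis B = {∅ × ∅, {ζ} × {39}, {ζ} × {40}, {ε, ζ} × {39}, {ε, ζ} × {40}, {ζ} × {39, 40}, {ζ, η} × {39}, {ζ, η} × {40}, {ε, ζ, η} × {39}, {ε, ζ, η} × {40}, {ε, ζ} × {39, 40}, {ζ, η} × {39, 40}, {ε, ζ, η} × {39, 40}}; |τ_{X×Y}| = 25.

Enumerate products U × V with U ∈ τ_X, V ∈ τ_Y (deduplicated):
  ∅ × ∅ = {} (∅)
  {ζ} × {39} = {(ζ,39)}
  {ζ} × {40} = {(ζ,40)}
  {ε, ζ} × {39} = {(ε,39), (ζ,39)}
  {ε, ζ} × {40} = {(ε,40), (ζ,40)}
  {ζ} × {39, 40} = {(ζ,39), (ζ,40)}
  {ζ, η} × {39} = {(ζ,39), (η,39)}
  {ζ, η} × {40} = {(ζ,40), (η,40)}
  {ε, ζ, η} × {39} = {(ε,39), (ζ,39), (η,39)}
  {ε, ζ, η} × {40} = {(ε,40), (ζ,40), (η,40)}
  {ε, ζ} × {39, 40} = {(ε,39), (ε,40), (ζ,39), (ζ,40)}
  {ζ, η} × {39, 40} = {(ζ,39), (ζ,40), (η,39), (η,40)}
  {ε, ζ, η} × {39, 40} = {(ε,39), (ε,40), (ζ,39), (ζ,40), (η,39), (η,40)}
These 13 distinct sets form the basis B.
Close under arbitrary unions to get τ_{X×Y}; counting gives |τ_{X×Y}| = 25.


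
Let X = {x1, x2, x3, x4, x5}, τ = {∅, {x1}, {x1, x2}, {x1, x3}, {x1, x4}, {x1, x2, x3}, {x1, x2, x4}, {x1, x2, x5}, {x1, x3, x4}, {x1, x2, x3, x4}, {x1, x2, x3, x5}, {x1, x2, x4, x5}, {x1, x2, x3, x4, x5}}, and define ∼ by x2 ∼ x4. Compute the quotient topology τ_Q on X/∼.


X/∼ = {[x1], [x2=x4], [x3], [x5]}; |τ_Q| = 7.

Equivalence classes: [x1], [x2=x4], [x3], [x5].
Quotient map π: X → X/∼ sends x1 ↦ [x1], x2 ↦ [x2=x4], x3 ↦ [x3], x4 ↦ [x2=x4], x5 ↦ [x5].
For each subset V ⊆ X/∼, compute π^{-1}(V) ⊆ X and check whether π^{-1}(V) ∈ τ. V is open in τ_Q iff π^{-1}(V) ∈ τ.
  V = {}: π^{-1}(V) = ∅ ∈ τ ✓.
  V = {[x1]}: π^{-1}(V) = {x1} ∈ τ ✓.
  V = {[x2=x4]}: π^{-1}(V) = {x2, x4} ∉ τ ✗.
  V = {[x1], [x2=x4]}: π^{-1}(V) = {x1, x2, x4} ∈ τ ✓.
  V = {[x3]}: π^{-1}(V) = {x3} ∉ τ ✗.
  V = {[x1], [x3]}: π^{-1}(V) = {x1, x3} ∈ τ ✓.
  V = {[x2=x4], [x3]}: π^{-1}(V) = {x2, x3, x4} ∉ τ ✗.
  V = {[x1], [x2=x4], [x3]}: π^{-1}(V) = {x1, x2, x3, x4} ∈ τ ✓.
  V = {[x5]}: π^{-1}(V) = {x5} ∉ τ ✗.
  V = {[x1], [x5]}: π^{-1}(V) = {x1, x5} ∉ τ ✗.
  V = {[x2=x4], [x5]}: π^{-1}(V) = {x2, x4, x5} ∉ τ ✗.
  V = {[x1], [x2=x4], [x5]}: π^{-1}(V) = {x1, x2, x4, x5} ∈ τ ✓.
  V = {[x3], [x5]}: π^{-1}(V) = {x3, x5} ∉ τ ✗.
  V = {[x1], [x3], [x5]}: π^{-1}(V) = {x1, x3, x5} ∉ τ ✗.
  V = {[x2=x4], [x3], [x5]}: π^{-1}(V) = {x2, x3, x4, x5} ∉ τ ✗.
  V = {[x1], [x2=x4], [x3], [x5]}: π^{-1}(V) = {x1, x2, x3, x4, x5} ∈ τ ✓.
Open sets in the quotient: τ_Q = {{}, {[x1]}, {[x1], [x2=x4]}, {[x1], [x3]}, {[x1], [x2=x4], [x3]}, {[x1], [x2=x4], [x5]}, {[x1], [x2=x4], [x3], [x5]}} (7 elements).


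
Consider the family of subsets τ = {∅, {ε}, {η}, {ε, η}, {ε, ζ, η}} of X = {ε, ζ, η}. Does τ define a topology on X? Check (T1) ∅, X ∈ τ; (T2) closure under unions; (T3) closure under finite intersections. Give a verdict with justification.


τ IS a topology on X.

Axiom (T1): ∅ ∈ τ? Yes; X ∈ τ? Yes.
Axiom (T2/T3): check pairwise unions and intersections of members of τ.
All pairwise intersections and unions checked — each lies in τ. Therefore τ satisfies (T1), (T2), (T3): it IS a topology on X.


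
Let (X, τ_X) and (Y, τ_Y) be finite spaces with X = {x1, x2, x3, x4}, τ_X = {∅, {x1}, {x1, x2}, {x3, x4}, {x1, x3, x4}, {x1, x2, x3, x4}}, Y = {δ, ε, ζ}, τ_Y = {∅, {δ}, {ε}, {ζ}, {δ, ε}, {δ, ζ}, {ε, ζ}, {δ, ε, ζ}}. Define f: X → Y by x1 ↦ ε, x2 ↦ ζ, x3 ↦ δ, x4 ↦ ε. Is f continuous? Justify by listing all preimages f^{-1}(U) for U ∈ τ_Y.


f is NOT continuous.

Compute f^{-1}(U) for each U ∈ τ_Y:
  U = ∅: f^{-1}(U) = ∅ ∈ τ_X ✓.
  U = {δ}: f^{-1}(U) = {x3} ∉ τ_X ✗.
  U = {ε}: f^{-1}(U) = {x1, x4} ∉ τ_X ✗.
  U = {ζ}: f^{-1}(U) = {x2} ∉ τ_X ✗.
  U = {δ, ε}: f^{-1}(U) = {x1, x3, x4} ∈ τ_X ✓.
  U = {δ, ζ}: f^{-1}(U) = {x2, x3} ∉ τ_X ✗.
  U = {ε, ζ}: f^{-1}(U) = {x1, x2, x4} ∉ τ_X ✗.
  U = {δ, ε, ζ}: f^{-1}(U) = {x1, x2, x3, x4} ∈ τ_X ✓.
Found U = {δ} with f^{-1}(U) = {x3} not in τ_X. Therefore f is NOT continuous.


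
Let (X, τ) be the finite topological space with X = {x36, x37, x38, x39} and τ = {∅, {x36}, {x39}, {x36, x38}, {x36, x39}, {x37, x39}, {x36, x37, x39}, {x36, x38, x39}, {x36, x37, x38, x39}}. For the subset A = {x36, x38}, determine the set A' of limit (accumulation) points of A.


A' = {x38}

For each x ∈ X, list the open sets U ∈ τ with x ∈ U, then check whether U ∩ (A ∖ {x}) ≠ ∅ for every such U.
  x = x36: open {x36} ∋ x has {x36} ∩ (A ∖ {x36}) = ∅, so x is NOT a limit point.
  x = x37: open {x37, x39} ∋ x has {x37, x39} ∩ (A ∖ {x37}) = ∅, so x is NOT a limit point.
  x = x38: opens ∋ x are {x36, x38}, {x36, x38, x39}, {x36, x37, x38, x39}; each meets A ∖ {x38}, so x IS a limit point.
  x = x39: open {x39} ∋ x has {x39} ∩ (A ∖ {x39}) = ∅, so x is NOT a limit point.
Collecting: A' = {x38}.


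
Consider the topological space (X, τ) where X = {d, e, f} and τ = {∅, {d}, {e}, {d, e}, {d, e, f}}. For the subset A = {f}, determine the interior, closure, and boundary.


int(A) = ∅, cl(A) = {f}, ∂A = {f}.

Closed sets in (X, τ) are complements of opens:
  closed(X, τ) = {∅, {f}, {d, f}, {e, f}, {d, e, f}}.
int(A) = ⋃ {U ∈ τ : U ⊆ A}. Opens contained in A: ∅.
Taking the union of these: int(A) = ∅.
cl(A) = ⋂ {C closed : A ⊆ C}. Closed sets containing A: {f}, {d, f}, {e, f}, {d, e, f}.
Intersecting these: cl(A) = {f}.
∂A = cl(A) ∖ int(A) = {f} ∖ ∅ = {f}.


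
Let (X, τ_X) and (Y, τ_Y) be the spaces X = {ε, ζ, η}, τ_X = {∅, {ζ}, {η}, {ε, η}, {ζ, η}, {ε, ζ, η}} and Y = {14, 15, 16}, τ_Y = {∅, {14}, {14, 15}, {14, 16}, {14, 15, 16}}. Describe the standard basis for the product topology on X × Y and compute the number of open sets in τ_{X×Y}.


Basis B = {∅ × ∅, {ζ} × {14}, {η} × {14}, {ε, η} × {14}, {ζ} × {14, 15}, {ζ} × {14, 16}, {ζ, η} × {14}, {η} × {14, 15}, {η} × {14, 16}, {ε, ζ, η} × {14}, {ζ} × {14, 15, 16}, {η} × {14, 15, 16}, {ε, η} × {14, 15}, {ε, η} × {14, 16}, {ζ, η} × {14, 15}, {ζ, η} × {14, 16}, {ε, η} × {14, 15, 16}, {ε, ζ, η} × {14, 15}, {ε, ζ, η} × {14, 16}, {ζ, η} × {14, 15, 16}, {ε, ζ, η} × {14, 15, 16}}; |τ_{X×Y}| = 70.

Enumerate products U × V with U ∈ τ_X, V ∈ τ_Y (deduplicated):
  ∅ × ∅ = {} (∅)
  {ζ} × {14} = {(ζ,14)}
  {η} × {14} = {(η,14)}
  {ε, η} × {14} = {(ε,14), (η,14)}
  {ζ} × {14, 15} = {(ζ,14), (ζ,15)}
  {ζ} × {14, 16} = {(ζ,14), (ζ,16)}
  {ζ, η} × {14} = {(ζ,14), (η,14)}
  {η} × {14, 15} = {(η,14), (η,15)}
  {η} × {14, 16} = {(η,14), (η,16)}
  {ε, ζ, η} × {14} = {(ε,14), (ζ,14), (η,14)}
  {ζ} × {14, 15, 16} = {(ζ,14), (ζ,15), (ζ,16)}
  {η} × {14, 15, 16} = {(η,14), (η,15), (η,16)}
  {ε, η} × {14, 15} = {(ε,14), (ε,15), (η,14), (η,15)}
  {ε, η} × {14, 16} = {(ε,14), (ε,16), (η,14), (η,16)}
  {ζ, η} × {14, 15} = {(ζ,14), (ζ,15), (η,14), (η,15)}
  {ζ, η} × {14, 16} = {(ζ,14), (ζ,16), (η,14), (η,16)}
  {ε, η} × {14, 15, 16} = {(ε,14), (ε,15), (ε,16), (η,14), (η,15), (η,16)}
  {ε, ζ, η} × {14, 15} = {(ε,14), (ε,15), (ζ,14), (ζ,15), (η,14), (η,15)}
  {ε, ζ, η} × {14, 16} = {(ε,14), (ε,16), (ζ,14), (ζ,16), (η,14), (η,16)}
  {ζ, η} × {14, 15, 16} = {(ζ,14), (ζ,15), (ζ,16), (η,14), (η,15), (η,16)}
  {ε, ζ, η} × {14, 15, 16} = {(ε,14), (ε,15), (ε,16), (ζ,14), (ζ,15), (ζ,16), (η,14), (η,15), (η,16)}
These 21 distinct sets form the basis B.
Close under arbitrary unions to get τ_{X×Y}; counting gives |τ_{X×Y}| = 70.


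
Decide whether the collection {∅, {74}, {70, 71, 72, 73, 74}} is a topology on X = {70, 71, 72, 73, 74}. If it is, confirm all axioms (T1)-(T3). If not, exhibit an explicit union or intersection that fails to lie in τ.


τ IS a topology on X.

Axiom (T1): ∅ ∈ τ? Yes; X ∈ τ? Yes.
Axiom (T2/T3): check pairwise unions and intersections of members of τ.
All pairwise intersections and unions checked — each lies in τ. Therefore τ satisfies (T1), (T2), (T3): it IS a topology on X.


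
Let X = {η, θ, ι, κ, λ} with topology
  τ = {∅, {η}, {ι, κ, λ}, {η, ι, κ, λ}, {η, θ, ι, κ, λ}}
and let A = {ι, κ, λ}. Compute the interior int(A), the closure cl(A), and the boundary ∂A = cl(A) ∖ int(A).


int(A) = {ι, κ, λ}, cl(A) = {θ, ι, κ, λ}, ∂A = {θ}.

Closed sets in (X, τ) are complements of opens:
  closed(X, τ) = {∅, {θ}, {η, θ}, {θ, ι, κ, λ}, {η, θ, ι, κ, λ}}.
int(A) = ⋃ {U ∈ τ : U ⊆ A}. Opens contained in A: ∅, {ι, κ, λ}.
Taking the union of these: int(A) = {ι, κ, λ}.
cl(A) = ⋂ {C closed : A ⊆ C}. Closed sets containing A: {θ, ι, κ, λ}, {η, θ, ι, κ, λ}.
Intersecting these: cl(A) = {θ, ι, κ, λ}.
∂A = cl(A) ∖ int(A) = {θ, ι, κ, λ} ∖ {ι, κ, λ} = {θ}.


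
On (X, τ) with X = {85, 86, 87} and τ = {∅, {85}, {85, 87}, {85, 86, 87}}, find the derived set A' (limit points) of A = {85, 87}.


A' = {86, 87}

For each x ∈ X, list the open sets U ∈ τ with x ∈ U, then check whether U ∩ (A ∖ {x}) ≠ ∅ for every such U.
  x = 85: open {85} ∋ x has {85} ∩ (A ∖ {85}) = ∅, so x is NOT a limit point.
  x = 86: opens ∋ x are {85, 86, 87}; each meets A ∖ {86}, so x IS a limit point.
  x = 87: opens ∋ x are {85, 87}, {85, 86, 87}; each meets A ∖ {87}, so x IS a limit point.
Collecting: A' = {86, 87}.


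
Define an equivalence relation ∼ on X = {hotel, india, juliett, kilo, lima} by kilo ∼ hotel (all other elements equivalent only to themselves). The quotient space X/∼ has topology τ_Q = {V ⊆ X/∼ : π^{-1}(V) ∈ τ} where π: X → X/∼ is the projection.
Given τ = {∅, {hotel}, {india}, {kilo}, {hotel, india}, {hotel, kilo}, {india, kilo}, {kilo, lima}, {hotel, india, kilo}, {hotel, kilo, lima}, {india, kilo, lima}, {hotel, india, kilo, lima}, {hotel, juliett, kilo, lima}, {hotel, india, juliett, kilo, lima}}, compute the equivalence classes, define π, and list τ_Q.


X/∼ = {[hotel=kilo], [india], [juliett], [lima]}; |τ_Q| = 8.

Equivalence classes: [hotel=kilo], [india], [juliett], [lima].
Quotient map π: X → X/∼ sends hotel ↦ [hotel=kilo], india ↦ [india], juliett ↦ [juliett], kilo ↦ [hotel=kilo], lima ↦ [lima].
For each subset V ⊆ X/∼, compute π^{-1}(V) ⊆ X and check whether π^{-1}(V) ∈ τ. V is open in τ_Q iff π^{-1}(V) ∈ τ.
  V = {}: π^{-1}(V) = ∅ ∈ τ ✓.
  V = {[hotel=kilo]}: π^{-1}(V) = {hotel, kilo} ∈ τ ✓.
  V = {[india]}: π^{-1}(V) = {india} ∈ τ ✓.
  V = {[hotel=kilo], [india]}: π^{-1}(V) = {hotel, india, kilo} ∈ τ ✓.
  V = {[juliett]}: π^{-1}(V) = {juliett} ∉ τ ✗.
  V = {[hotel=kilo], [juliett]}: π^{-1}(V) = {hotel, juliett, kilo} ∉ τ ✗.
  V = {[india], [juliett]}: π^{-1}(V) = {india, juliett} ∉ τ ✗.
  V = {[hotel=kilo], [india], [juliett]}: π^{-1}(V) = {hotel, india, juliett, kilo} ∉ τ ✗.
  V = {[lima]}: π^{-1}(V) = {lima} ∉ τ ✗.
  V = {[hotel=kilo], [lima]}: π^{-1}(V) = {hotel, kilo, lima} ∈ τ ✓.
  V = {[india], [lima]}: π^{-1}(V) = {india, lima} ∉ τ ✗.
  V = {[hotel=kilo], [india], [lima]}: π^{-1}(V) = {hotel, india, kilo, lima} ∈ τ ✓.
  V = {[juliett], [lima]}: π^{-1}(V) = {juliett, lima} ∉ τ ✗.
  V = {[hotel=kilo], [juliett], [lima]}: π^{-1}(V) = {hotel, juliett, kilo, lima} ∈ τ ✓.
  V = {[india], [juliett], [lima]}: π^{-1}(V) = {india, juliett, lima} ∉ τ ✗.
  V = {[hotel=kilo], [india], [juliett], [lima]}: π^{-1}(V) = {hotel, india, juliett, kilo, lima} ∈ τ ✓.
Open sets in the quotient: τ_Q = {{}, {[hotel=kilo]}, {[india]}, {[hotel=kilo], [india]}, {[hotel=kilo], [lima]}, {[hotel=kilo], [india], [lima]}, {[hotel=kilo], [juliett], [lima]}, {[hotel=kilo], [india], [juliett], [lima]}} (8 elements).


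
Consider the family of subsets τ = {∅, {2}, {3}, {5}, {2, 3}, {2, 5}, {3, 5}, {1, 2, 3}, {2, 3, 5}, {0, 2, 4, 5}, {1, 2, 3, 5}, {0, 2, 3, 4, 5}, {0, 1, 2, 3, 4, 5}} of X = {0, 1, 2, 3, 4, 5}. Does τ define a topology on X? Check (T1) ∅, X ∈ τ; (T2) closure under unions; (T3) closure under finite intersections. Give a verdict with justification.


τ IS a topology on X.

Axiom (T1): ∅ ∈ τ? Yes; X ∈ τ? Yes.
Axiom (T2/T3): check pairwise unions and intersections of members of τ.
All pairwise intersections and unions checked — each lies in τ. Therefore τ satisfies (T1), (T2), (T3): it IS a topology on X.


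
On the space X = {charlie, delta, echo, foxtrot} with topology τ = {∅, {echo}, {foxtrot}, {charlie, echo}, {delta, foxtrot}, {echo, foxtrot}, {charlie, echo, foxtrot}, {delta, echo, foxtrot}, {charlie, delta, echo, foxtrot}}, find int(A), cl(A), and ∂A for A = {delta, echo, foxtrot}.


int(A) = {delta, echo, foxtrot}, cl(A) = {charlie, delta, echo, foxtrot}, ∂A = {charlie}.

Closed sets in (X, τ) are complements of opens:
  closed(X, τ) = {∅, {charlie}, {delta}, {charlie, delta}, {charlie, echo}, {delta, foxtrot}, {charlie, delta, echo}, {charlie, delta, foxtrot}, {charlie, delta, echo, foxtrot}}.
int(A) = ⋃ {U ∈ τ : U ⊆ A}. Opens contained in A: ∅, {echo}, {foxtrot}, {delta, foxtrot}, {echo, foxtrot}, {delta, echo, foxtrot}.
Taking the union of these: int(A) = {delta, echo, foxtrot}.
cl(A) = ⋂ {C closed : A ⊆ C}. Closed sets containing A: {charlie, delta, echo, foxtrot}.
Intersecting these: cl(A) = {charlie, delta, echo, foxtrot}.
∂A = cl(A) ∖ int(A) = {charlie, delta, echo, foxtrot} ∖ {delta, echo, foxtrot} = {charlie}.


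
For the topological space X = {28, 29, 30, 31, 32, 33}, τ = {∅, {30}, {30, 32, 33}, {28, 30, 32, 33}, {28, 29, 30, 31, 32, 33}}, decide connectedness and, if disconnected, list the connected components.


(X, τ) is connected.

Find clopen sets (U ∈ τ with X ∖ U ∈ τ):
  U = ∅, X ∖ U = {28, 29, 30, 31, 32, 33} — both open, so U is clopen.
  U = {28, 29, 30, 31, 32, 33}, X ∖ U = ∅ — both open, so U is clopen.
Only trivial clopens (∅ and X) exist, so (X, τ) is connected.
Compute connected components by grouping points that agree on all clopens:
  component: {28, 29, 30, 31, 32, 33}


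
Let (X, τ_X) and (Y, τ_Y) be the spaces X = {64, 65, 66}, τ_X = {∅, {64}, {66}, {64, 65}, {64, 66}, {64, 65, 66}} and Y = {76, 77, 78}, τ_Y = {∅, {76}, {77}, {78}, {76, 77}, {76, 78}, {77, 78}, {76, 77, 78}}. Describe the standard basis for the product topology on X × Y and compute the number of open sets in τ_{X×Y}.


Basis B = {∅ × ∅, {64} × {76}, {64} × {77}, {64} × {78}, {66} × {76}, {66} × {77}, {66} × {78}, {64} × {76, 77}, {64} × {76, 78}, {64, 65} × {76}, {64, 66} × {76}, {64} × {77, 78}, {64, 65} × {77}, {64, 66} × {77}, {64, 65} × {78}, {64, 66} × {78}, {66} × {76, 77}, {66} × {76, 78}, {66} × {77, 78}, {64} × {76, 77, 78}, {64, 65, 66} × {76}, {64, 65, 66} × {77}, {64, 65, 66} × {78}, {66} × {76, 77, 78}, {64, 65} × {76, 77}, {64, 66} × {76, 77}, {64, 65} × {76, 78}, {64, 66} × {76, 78}, {64, 65} × {77, 78}, {64, 66} × {77, 78}, {64, 65} × {76, 77, 78}, {64, 66} × {76, 77, 78}, {64, 65, 66} × {76, 77}, {64, 65, 66} × {76, 78}, {64, 65, 66} × {77, 78}, {64, 65, 66} × {76, 77, 78}}; |τ_{X×Y}| = 216.

Enumerate products U × V with U ∈ τ_X, V ∈ τ_Y (deduplicated):
  ∅ × ∅ = {} (∅)
  {64} × {76} = {(64,76)}
  {64} × {77} = {(64,77)}
  {64} × {78} = {(64,78)}
  {66} × {76} = {(66,76)}
  {66} × {77} = {(66,77)}
  {66} × {78} = {(66,78)}
  {64} × {76, 77} = {(64,76), (64,77)}
  {64} × {76, 78} = {(64,76), (64,78)}
  {64, 65} × {76} = {(64,76), (65,76)}
  {64, 66} × {76} = {(64,76), (66,76)}
  {64} × {77, 78} = {(64,77), (64,78)}
  {64, 65} × {77} = {(64,77), (65,77)}
  {64, 66} × {77} = {(64,77), (66,77)}
  {64, 65} × {78} = {(64,78), (65,78)}
  {64, 66} × {78} = {(64,78), (66,78)}
  {66} × {76, 77} = {(66,76), (66,77)}
  {66} × {76, 78} = {(66,76), (66,78)}
  {66} × {77, 78} = {(66,77), (66,78)}
  {64} × {76, 77, 78} = {(64,76), (64,77), (64,78)}
  {64, 65, 66} × {76} = {(64,76), (65,76), (66,76)}
  {64, 65, 66} × {77} = {(64,77), (65,77), (66,77)}
  {64, 65, 66} × {78} = {(64,78), (65,78), (66,78)}
  {66} × {76, 77, 78} = {(66,76), (66,77), (66,78)}
  {64, 65} × {76, 77} = {(64,76), (64,77), (65,76), (65,77)}
  {64, 66} × {76, 77} = {(64,76), (64,77), (66,76), (66,77)}
  {64, 65} × {76, 78} = {(64,76), (64,78), (65,76), (65,78)}
  {64, 66} × {76, 78} = {(64,76), (64,78), (66,76), (66,78)}
  {64, 65} × {77, 78} = {(64,77), (64,78), (65,77), (65,78)}
  {64, 66} × {77, 78} = {(64,77), (64,78), (66,77), (66,78)}
  {64, 65} × {76, 77, 78} = {(64,76), (64,77), (64,78), (65,76), (65,77), (65,78)}
  {64, 66} × {76, 77, 78} = {(64,76), (64,77), (64,78), (66,76), (66,77), (66,78)}
  {64, 65, 66} × {76, 77} = {(64,76), (64,77), (65,76), (65,77), (66,76), (66,77)}
  {64, 65, 66} × {76, 78} = {(64,76), (64,78), (65,76), (65,78), (66,76), (66,78)}
  {64, 65, 66} × {77, 78} = {(64,77), (64,78), (65,77), (65,78), (66,77), (66,78)}
  {64, 65, 66} × {76, 77, 78} = {(64,76), (64,77), (64,78), (65,76), (65,77), (65,78), (66,76), (66,77), (66,78)}
These 36 distinct sets form the basis B.
Close under arbitrary unions to get τ_{X×Y}; counting gives |τ_{X×Y}| = 216.


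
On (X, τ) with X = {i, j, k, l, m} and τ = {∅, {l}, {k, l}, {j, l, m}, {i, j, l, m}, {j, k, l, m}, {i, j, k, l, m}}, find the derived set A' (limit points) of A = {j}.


A' = {i, m}

For each x ∈ X, list the open sets U ∈ τ with x ∈ U, then check whether U ∩ (A ∖ {x}) ≠ ∅ for every such U.
  x = i: opens ∋ x are {i, j, l, m}, {i, j, k, l, m}; each meets A ∖ {i}, so x IS a limit point.
  x = j: open {j, l, m} ∋ x has {j, l, m} ∩ (A ∖ {j}) = ∅, so x is NOT a limit point.
  x = k: open {k, l} ∋ x has {k, l} ∩ (A ∖ {k}) = ∅, so x is NOT a limit point.
  x = l: open {l} ∋ x has {l} ∩ (A ∖ {l}) = ∅, so x is NOT a limit point.
  x = m: opens ∋ x are {j, l, m}, {i, j, l, m}, {j, k, l, m}, {i, j, k, l, m}; each meets A ∖ {m}, so x IS a limit point.
Collecting: A' = {i, m}.


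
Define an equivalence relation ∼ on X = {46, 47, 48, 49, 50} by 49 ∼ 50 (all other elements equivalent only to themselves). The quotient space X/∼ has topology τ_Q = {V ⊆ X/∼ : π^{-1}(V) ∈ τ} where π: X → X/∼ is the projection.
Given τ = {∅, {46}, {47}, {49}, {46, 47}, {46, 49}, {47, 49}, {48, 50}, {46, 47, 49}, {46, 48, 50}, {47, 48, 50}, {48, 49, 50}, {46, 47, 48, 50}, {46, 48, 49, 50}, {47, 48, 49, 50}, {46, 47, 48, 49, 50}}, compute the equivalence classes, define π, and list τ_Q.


X/∼ = {[46], [47], [48], [49=50]}; |τ_Q| = 8.

Equivalence classes: [46], [47], [48], [49=50].
Quotient map π: X → X/∼ sends 46 ↦ [46], 47 ↦ [47], 48 ↦ [48], 49 ↦ [49=50], 50 ↦ [49=50].
For each subset V ⊆ X/∼, compute π^{-1}(V) ⊆ X and check whether π^{-1}(V) ∈ τ. V is open in τ_Q iff π^{-1}(V) ∈ τ.
  V = {}: π^{-1}(V) = ∅ ∈ τ ✓.
  V = {[46]}: π^{-1}(V) = {46} ∈ τ ✓.
  V = {[47]}: π^{-1}(V) = {47} ∈ τ ✓.
  V = {[46], [47]}: π^{-1}(V) = {46, 47} ∈ τ ✓.
  V = {[48]}: π^{-1}(V) = {48} ∉ τ ✗.
  V = {[46], [48]}: π^{-1}(V) = {46, 48} ∉ τ ✗.
  V = {[47], [48]}: π^{-1}(V) = {47, 48} ∉ τ ✗.
  V = {[46], [47], [48]}: π^{-1}(V) = {46, 47, 48} ∉ τ ✗.
  V = {[49=50]}: π^{-1}(V) = {49, 50} ∉ τ ✗.
  V = {[46], [49=50]}: π^{-1}(V) = {46, 49, 50} ∉ τ ✗.
  V = {[47], [49=50]}: π^{-1}(V) = {47, 49, 50} ∉ τ ✗.
  V = {[46], [47], [49=50]}: π^{-1}(V) = {46, 47, 49, 50} ∉ τ ✗.
  V = {[48], [49=50]}: π^{-1}(V) = {48, 49, 50} ∈ τ ✓.
  V = {[46], [48], [49=50]}: π^{-1}(V) = {46, 48, 49, 50} ∈ τ ✓.
  V = {[47], [48], [49=50]}: π^{-1}(V) = {47, 48, 49, 50} ∈ τ ✓.
  V = {[46], [47], [48], [49=50]}: π^{-1}(V) = {46, 47, 48, 49, 50} ∈ τ ✓.
Open sets in the quotient: τ_Q = {{}, {[46]}, {[47]}, {[46], [47]}, {[48], [49=50]}, {[46], [48], [49=50]}, {[47], [48], [49=50]}, {[46], [47], [48], [49=50]}} (8 elements).


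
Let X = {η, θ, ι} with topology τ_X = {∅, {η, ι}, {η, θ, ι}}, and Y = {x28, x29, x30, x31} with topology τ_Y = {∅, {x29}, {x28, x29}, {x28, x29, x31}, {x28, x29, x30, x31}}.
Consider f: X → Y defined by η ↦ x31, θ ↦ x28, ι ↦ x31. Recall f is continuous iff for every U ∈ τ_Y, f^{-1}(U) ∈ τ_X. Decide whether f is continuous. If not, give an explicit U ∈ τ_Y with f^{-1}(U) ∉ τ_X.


f is NOT continuous.

Compute f^{-1}(U) for each U ∈ τ_Y:
  U = ∅: f^{-1}(U) = ∅ ∈ τ_X ✓.
  U = {x29}: f^{-1}(U) = ∅ ∈ τ_X ✓.
  U = {x28, x29}: f^{-1}(U) = {θ} ∉ τ_X ✗.
  U = {x28, x29, x31}: f^{-1}(U) = {η, θ, ι} ∈ τ_X ✓.
  U = {x28, x29, x30, x31}: f^{-1}(U) = {η, θ, ι} ∈ τ_X ✓.
Found U = {x28, x29} with f^{-1}(U) = {θ} not in τ_X. Therefore f is NOT continuous.


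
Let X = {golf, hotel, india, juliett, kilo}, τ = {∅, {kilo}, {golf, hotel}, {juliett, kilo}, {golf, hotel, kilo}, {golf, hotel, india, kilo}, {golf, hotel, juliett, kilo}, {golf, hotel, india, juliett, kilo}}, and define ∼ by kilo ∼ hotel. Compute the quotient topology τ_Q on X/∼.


X/∼ = {[golf], [hotel=kilo], [india], [juliett]}; |τ_Q| = 5.

Equivalence classes: [golf], [hotel=kilo], [india], [juliett].
Quotient map π: X → X/∼ sends golf ↦ [golf], hotel ↦ [hotel=kilo], india ↦ [india], juliett ↦ [juliett], kilo ↦ [hotel=kilo].
For each subset V ⊆ X/∼, compute π^{-1}(V) ⊆ X and check whether π^{-1}(V) ∈ τ. V is open in τ_Q iff π^{-1}(V) ∈ τ.
  V = {}: π^{-1}(V) = ∅ ∈ τ ✓.
  V = {[golf]}: π^{-1}(V) = {golf} ∉ τ ✗.
  V = {[hotel=kilo]}: π^{-1}(V) = {hotel, kilo} ∉ τ ✗.
  V = {[golf], [hotel=kilo]}: π^{-1}(V) = {golf, hotel, kilo} ∈ τ ✓.
  V = {[india]}: π^{-1}(V) = {india} ∉ τ ✗.
  V = {[golf], [india]}: π^{-1}(V) = {golf, india} ∉ τ ✗.
  V = {[hotel=kilo], [india]}: π^{-1}(V) = {hotel, india, kilo} ∉ τ ✗.
  V = {[golf], [hotel=kilo], [india]}: π^{-1}(V) = {golf, hotel, india, kilo} ∈ τ ✓.
  V = {[juliett]}: π^{-1}(V) = {juliett} ∉ τ ✗.
  V = {[golf], [juliett]}: π^{-1}(V) = {golf, juliett} ∉ τ ✗.
  V = {[hotel=kilo], [juliett]}: π^{-1}(V) = {hotel, juliett, kilo} ∉ τ ✗.
  V = {[golf], [hotel=kilo], [juliett]}: π^{-1}(V) = {golf, hotel, juliett, kilo} ∈ τ ✓.
  V = {[india], [juliett]}: π^{-1}(V) = {india, juliett} ∉ τ ✗.
  V = {[golf], [india], [juliett]}: π^{-1}(V) = {golf, india, juliett} ∉ τ ✗.
  V = {[hotel=kilo], [india], [juliett]}: π^{-1}(V) = {hotel, india, juliett, kilo} ∉ τ ✗.
  V = {[golf], [hotel=kilo], [india], [juliett]}: π^{-1}(V) = {golf, hotel, india, juliett, kilo} ∈ τ ✓.
Open sets in the quotient: τ_Q = {{}, {[golf], [hotel=kilo]}, {[golf], [hotel=kilo], [india]}, {[golf], [hotel=kilo], [juliett]}, {[golf], [hotel=kilo], [india], [juliett]}} (5 elements).


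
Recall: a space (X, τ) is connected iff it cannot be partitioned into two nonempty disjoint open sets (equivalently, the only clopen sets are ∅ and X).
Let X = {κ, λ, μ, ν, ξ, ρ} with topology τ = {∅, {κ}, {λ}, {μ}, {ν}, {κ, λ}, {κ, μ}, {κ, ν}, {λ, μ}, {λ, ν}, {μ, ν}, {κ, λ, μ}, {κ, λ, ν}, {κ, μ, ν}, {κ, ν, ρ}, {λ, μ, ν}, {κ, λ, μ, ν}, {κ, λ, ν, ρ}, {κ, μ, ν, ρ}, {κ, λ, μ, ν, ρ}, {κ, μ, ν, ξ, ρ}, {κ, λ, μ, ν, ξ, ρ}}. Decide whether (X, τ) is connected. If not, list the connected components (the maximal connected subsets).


(X, τ) is disconnected; components = [{λ}, {κ, μ, ν, ξ, ρ}].

Find clopen sets (U ∈ τ with X ∖ U ∈ τ):
  U = ∅, X ∖ U = {κ, λ, μ, ν, ξ, ρ} — both open, so U is clopen.
  U = {λ}, X ∖ U = {κ, μ, ν, ξ, ρ} — both open, so U is clopen.
  U = {κ, μ, ν, ξ, ρ}, X ∖ U = {λ} — both open, so U is clopen.
  U = {κ, λ, μ, ν, ξ, ρ}, X ∖ U = ∅ — both open, so U is clopen.
Nontrivial clopen(s) exist: e.g. {κ, μ, ν, ξ, ρ}. So (X, τ) is disconnected.
Compute connected components by grouping points that agree on all clopens:
  component: {λ}
  component: {κ, μ, ν, ξ, ρ}


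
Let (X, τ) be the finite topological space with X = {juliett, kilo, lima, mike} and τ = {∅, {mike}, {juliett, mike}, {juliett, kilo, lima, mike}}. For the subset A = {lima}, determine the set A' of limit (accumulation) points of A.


A' = {kilo}

For each x ∈ X, list the open sets U ∈ τ with x ∈ U, then check whether U ∩ (A ∖ {x}) ≠ ∅ for every such U.
  x = juliett: open {juliett, mike} ∋ x has {juliett, mike} ∩ (A ∖ {juliett}) = ∅, so x is NOT a limit point.
  x = kilo: opens ∋ x are {juliett, kilo, lima, mike}; each meets A ∖ {kilo}, so x IS a limit point.
  x = lima: open {juliett, kilo, lima, mike} ∋ x has {juliett, kilo, lima, mike} ∩ (A ∖ {lima}) = ∅, so x is NOT a limit point.
  x = mike: open {mike} ∋ x has {mike} ∩ (A ∖ {mike}) = ∅, so x is NOT a limit point.
Collecting: A' = {kilo}.


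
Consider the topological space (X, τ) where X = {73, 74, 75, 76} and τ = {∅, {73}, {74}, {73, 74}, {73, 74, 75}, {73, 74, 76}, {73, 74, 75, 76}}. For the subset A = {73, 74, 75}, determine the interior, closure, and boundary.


int(A) = {73, 74, 75}, cl(A) = {73, 74, 75, 76}, ∂A = {76}.

Closed sets in (X, τ) are complements of opens:
  closed(X, τ) = {∅, {75}, {76}, {75, 76}, {73, 75, 76}, {74, 75, 76}, {73, 74, 75, 76}}.
int(A) = ⋃ {U ∈ τ : U ⊆ A}. Opens contained in A: ∅, {73}, {74}, {73, 74}, {73, 74, 75}.
Taking the union of these: int(A) = {73, 74, 75}.
cl(A) = ⋂ {C closed : A ⊆ C}. Closed sets containing A: {73, 74, 75, 76}.
Intersecting these: cl(A) = {73, 74, 75, 76}.
∂A = cl(A) ∖ int(A) = {73, 74, 75, 76} ∖ {73, 74, 75} = {76}.


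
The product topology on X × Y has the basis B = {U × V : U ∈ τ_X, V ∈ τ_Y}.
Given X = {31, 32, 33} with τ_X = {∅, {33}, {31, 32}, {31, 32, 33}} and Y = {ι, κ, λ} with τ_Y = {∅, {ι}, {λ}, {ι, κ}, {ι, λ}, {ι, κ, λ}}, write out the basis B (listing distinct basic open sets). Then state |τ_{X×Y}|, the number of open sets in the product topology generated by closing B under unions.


Basis B = {∅ × ∅, {33} × {ι}, {33} × {λ}, {31, 32} × {ι}, {31, 32} × {λ}, {33} × {ι, κ}, {33} × {ι, λ}, {31, 32, 33} × {ι}, {31, 32, 33} × {λ}, {33} × {ι, κ, λ}, {31, 32} × {ι, κ}, {31, 32} × {ι, λ}, {31, 32} × {ι, κ, λ}, {31, 32, 33} × {ι, κ}, {31, 32, 33} × {ι, λ}, {31, 32, 33} × {ι, κ, λ}}; |τ_{X×Y}| = 36.

Enumerate products U × V with U ∈ τ_X, V ∈ τ_Y (deduplicated):
  ∅ × ∅ = {} (∅)
  {33} × {ι} = {(33,ι)}
  {33} × {λ} = {(33,λ)}
  {31, 32} × {ι} = {(31,ι), (32,ι)}
  {31, 32} × {λ} = {(31,λ), (32,λ)}
  {33} × {ι, κ} = {(33,ι), (33,κ)}
  {33} × {ι, λ} = {(33,ι), (33,λ)}
  {31, 32, 33} × {ι} = {(31,ι), (32,ι), (33,ι)}
  {31, 32, 33} × {λ} = {(31,λ), (32,λ), (33,λ)}
  {33} × {ι, κ, λ} = {(33,ι), (33,κ), (33,λ)}
  {31, 32} × {ι, κ} = {(31,ι), (31,κ), (32,ι), (32,κ)}
  {31, 32} × {ι, λ} = {(31,ι), (31,λ), (32,ι), (32,λ)}
  {31, 32} × {ι, κ, λ} = {(31,ι), (31,κ), (31,λ), (32,ι), (32,κ), (32,λ)}
  {31, 32, 33} × {ι, κ} = {(31,ι), (31,κ), (32,ι), (32,κ), (33,ι), (33,κ)}
  {31, 32, 33} × {ι, λ} = {(31,ι), (31,λ), (32,ι), (32,λ), (33,ι), (33,λ)}
  {31, 32, 33} × {ι, κ, λ} = {(31,ι), (31,κ), (31,λ), (32,ι), (32,κ), (32,λ), (33,ι), (33,κ), (33,λ)}
These 16 distinct sets form the basis B.
Close under arbitrary unions to get τ_{X×Y}; counting gives |τ_{X×Y}| = 36.


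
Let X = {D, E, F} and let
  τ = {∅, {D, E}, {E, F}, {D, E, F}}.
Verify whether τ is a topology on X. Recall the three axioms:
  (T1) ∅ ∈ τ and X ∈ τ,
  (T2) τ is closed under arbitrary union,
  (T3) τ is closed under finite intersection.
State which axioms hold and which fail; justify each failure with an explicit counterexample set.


τ is NOT a topology on X.

Axiom (T1): ∅ ∈ τ? Yes; X ∈ τ? Yes.
Axiom (T2/T3): check pairwise unions and intersections of members of τ.
Counterexample for (T3): {D, E} ∩ {E, F} = {E} ∉ τ. Therefore τ is NOT a topology.


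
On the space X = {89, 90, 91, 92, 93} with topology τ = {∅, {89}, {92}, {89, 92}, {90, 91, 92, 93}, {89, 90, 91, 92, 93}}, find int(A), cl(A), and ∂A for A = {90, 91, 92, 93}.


int(A) = {90, 91, 92, 93}, cl(A) = {90, 91, 92, 93}, ∂A = ∅.

Closed sets in (X, τ) are complements of opens:
  closed(X, τ) = {∅, {89}, {90, 91, 93}, {89, 90, 91, 93}, {90, 91, 92, 93}, {89, 90, 91, 92, 93}}.
int(A) = ⋃ {U ∈ τ : U ⊆ A}. Opens contained in A: ∅, {92}, {90, 91, 92, 93}.
Taking the union of these: int(A) = {90, 91, 92, 93}.
cl(A) = ⋂ {C closed : A ⊆ C}. Closed sets containing A: {90, 91, 92, 93}, {89, 90, 91, 92, 93}.
Intersecting these: cl(A) = {90, 91, 92, 93}.
∂A = cl(A) ∖ int(A) = {90, 91, 92, 93} ∖ {90, 91, 92, 93} = ∅.


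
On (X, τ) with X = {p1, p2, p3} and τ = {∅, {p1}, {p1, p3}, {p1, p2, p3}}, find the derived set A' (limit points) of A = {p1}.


A' = {p2, p3}

For each x ∈ X, list the open sets U ∈ τ with x ∈ U, then check whether U ∩ (A ∖ {x}) ≠ ∅ for every such U.
  x = p1: open {p1} ∋ x has {p1} ∩ (A ∖ {p1}) = ∅, so x is NOT a limit point.
  x = p2: opens ∋ x are {p1, p2, p3}; each meets A ∖ {p2}, so x IS a limit point.
  x = p3: opens ∋ x are {p1, p3}, {p1, p2, p3}; each meets A ∖ {p3}, so x IS a limit point.
Collecting: A' = {p2, p3}.
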